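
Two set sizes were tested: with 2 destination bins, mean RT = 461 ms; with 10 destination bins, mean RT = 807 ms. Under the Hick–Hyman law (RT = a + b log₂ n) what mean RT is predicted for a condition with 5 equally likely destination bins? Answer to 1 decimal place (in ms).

With log₂ n on the abscissa the relation is linear; from the two conditions:
  b = (807 − 461) / (log₂ 10 − log₂ 2) = 346 / (3.3219 − 1) = 149.014 ms/bit
  a = 461 − 149.014 × 1 = 311.986 ms
Then RT(5) = 311.986 + 149.014 × log₂ 5 = 311.986 + 149.014 × 2.3219 ≈ 657.986 ms.

658.0 ms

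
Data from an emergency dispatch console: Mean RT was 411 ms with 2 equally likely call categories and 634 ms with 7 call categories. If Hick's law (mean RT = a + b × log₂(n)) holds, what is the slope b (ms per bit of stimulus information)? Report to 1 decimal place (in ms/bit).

123.4 ms/bit

The slope on a log₂ axis is (634 − 411) / (2.8074 − 1) = 123.385 ms/bit.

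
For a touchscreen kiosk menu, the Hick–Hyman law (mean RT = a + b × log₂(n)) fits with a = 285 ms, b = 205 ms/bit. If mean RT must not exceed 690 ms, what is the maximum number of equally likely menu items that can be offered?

3

Information budget: (690 − 285)/205 = 1.9756 bits, so n ≤ 2^1.9756 = 3.933 → at most 3.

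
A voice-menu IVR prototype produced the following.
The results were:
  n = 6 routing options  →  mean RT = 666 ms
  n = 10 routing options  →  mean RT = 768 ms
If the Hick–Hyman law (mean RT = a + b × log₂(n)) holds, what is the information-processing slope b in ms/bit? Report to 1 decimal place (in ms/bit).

138.4 ms/bit

Slope: b = (768 − 666) / (log₂ 10 − log₂ 6) = 102/0.7370 = 138.405 ms/bit.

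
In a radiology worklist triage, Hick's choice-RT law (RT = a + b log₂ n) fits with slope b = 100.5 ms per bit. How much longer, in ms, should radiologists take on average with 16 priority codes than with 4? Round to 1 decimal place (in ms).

201.0 ms

Only the slope matters, since a is common to both: ΔRT = b·log₂(n₂/n₁).
log₂(16) − log₂(4) = log₂(16/4) = log₂(4) = 2.
ΔRT = 100.5 × 2.0000 = 201.000 ms.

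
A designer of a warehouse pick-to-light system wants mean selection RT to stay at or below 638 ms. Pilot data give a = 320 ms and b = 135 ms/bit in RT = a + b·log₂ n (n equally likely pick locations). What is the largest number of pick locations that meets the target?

5

Information budget: (638 − 320)/135 = 2.3556 bits, so n ≤ 2^2.3556 = 5.118 → at most 5.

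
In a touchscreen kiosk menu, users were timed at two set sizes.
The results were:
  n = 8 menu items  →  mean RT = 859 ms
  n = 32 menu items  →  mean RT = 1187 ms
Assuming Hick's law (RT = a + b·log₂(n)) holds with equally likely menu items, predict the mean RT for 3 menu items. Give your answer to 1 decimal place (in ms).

RT is linear in log₂ n, so two points fix the line:
  b = (1187 − 859) / (log₂ 32 − log₂ 8) = 328 / (5 − 3) = 164.000 ms/bit
  a = 859 − 164.000 × 3 = 367.000 ms
Then RT(3) = 367.000 + 164.000 × log₂ 3 = 367.000 + 164.000 × 1.5850 ≈ 626.934 ms.

626.9 ms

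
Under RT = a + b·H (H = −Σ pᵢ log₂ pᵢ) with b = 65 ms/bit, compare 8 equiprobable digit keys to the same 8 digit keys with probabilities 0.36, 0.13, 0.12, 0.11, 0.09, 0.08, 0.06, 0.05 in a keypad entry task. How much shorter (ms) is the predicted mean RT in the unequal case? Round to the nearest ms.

20 ms

The RT saving is b·ΔH. Equiprobable H₀ = log₂(8) = 3.0000 bits; with the given probabilities H = 2.6944 bits.
b·(H₀ − H) = 65 × (3.0000 − 2.6944) = 19.86 ms.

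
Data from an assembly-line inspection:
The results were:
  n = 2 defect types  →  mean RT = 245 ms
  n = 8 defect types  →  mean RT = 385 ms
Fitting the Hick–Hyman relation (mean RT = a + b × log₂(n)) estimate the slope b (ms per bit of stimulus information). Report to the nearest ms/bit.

b = (RT₂ − RT₁)/(log₂ n₂ − log₂ n₁) = (385 − 245)/(3 − 1) = 70 ms/bit.

70 ms/bit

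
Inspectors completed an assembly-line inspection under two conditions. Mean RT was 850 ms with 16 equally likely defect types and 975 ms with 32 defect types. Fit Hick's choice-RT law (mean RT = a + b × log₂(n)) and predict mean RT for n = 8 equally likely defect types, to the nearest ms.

725 ms

Fit slope and intercept:
  b = (975 − 850) / (log₂ 32 − log₂ 16) = 125 / (5 − 4) = 125 ms/bit
  a = 850 − 125 × 4 = 350 ms
Then RT(8) = 350 + 125 × log₂ 8 = 350 + 125 × 3 ≈ 725.000 ms.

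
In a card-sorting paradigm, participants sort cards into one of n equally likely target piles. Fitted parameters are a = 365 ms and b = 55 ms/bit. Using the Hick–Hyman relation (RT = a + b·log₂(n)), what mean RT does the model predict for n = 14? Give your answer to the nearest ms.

log₂(14) = 3.8074 bits, so RT = 365 + 55 × 3.8074 ≈ 574.405 ms.

574 ms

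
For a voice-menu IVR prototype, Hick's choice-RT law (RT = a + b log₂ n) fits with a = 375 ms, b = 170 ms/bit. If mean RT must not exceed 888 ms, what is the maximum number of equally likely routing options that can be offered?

Information budget: (888 − 375)/170 = 3.0176 bits, so n ≤ 2^3.0176 = 8.098 → at most 8.

8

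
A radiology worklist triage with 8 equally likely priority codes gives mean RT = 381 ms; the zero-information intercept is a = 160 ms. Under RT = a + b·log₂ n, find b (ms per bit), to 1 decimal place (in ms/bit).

73.7 ms/bit

8 alternatives carry log₂ 8 = 3 bits; the choice cost is 381 − 160 = 221 ms, so b = 221/3 = 73.667 ms/bit.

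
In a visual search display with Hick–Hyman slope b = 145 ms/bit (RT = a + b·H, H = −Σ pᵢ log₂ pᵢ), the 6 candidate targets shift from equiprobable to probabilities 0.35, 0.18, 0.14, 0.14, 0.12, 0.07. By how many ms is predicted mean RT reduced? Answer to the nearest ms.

26 ms

Equiprobable entropy H₀ = log₂ 6 = 2.5850 bits.
Skewed entropy H = −Σ pᵢ log₂ pᵢ = 2.4053 bits.
ΔRT = b·(H₀ − H) = 145 × 0.1797 = 26.06 ms.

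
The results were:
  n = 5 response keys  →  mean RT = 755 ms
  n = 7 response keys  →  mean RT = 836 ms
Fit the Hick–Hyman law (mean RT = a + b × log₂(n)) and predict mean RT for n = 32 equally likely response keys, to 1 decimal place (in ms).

1201.9 ms

Solve the two-equation system in a and b:
  b = (836 − 755) / (log₂ 7 − log₂ 5) = 81 / (2.8074 − 2.3219) = 166.863 ms/bit
  a = 755 − 166.863 × 2.3219 = 367.555 ms
Then RT(32) = 367.555 + 166.863 × log₂ 32 = 367.555 + 166.863 × 5 ≈ 1201.872 ms.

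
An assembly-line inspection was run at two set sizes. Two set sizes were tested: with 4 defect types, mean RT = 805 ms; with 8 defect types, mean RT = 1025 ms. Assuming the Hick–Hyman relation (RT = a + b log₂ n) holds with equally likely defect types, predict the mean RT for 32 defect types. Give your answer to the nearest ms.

With log₂ n on the abscissa the relation is linear; from the two conditions:
  b = (1025 − 805) / (log₂ 8 − log₂ 4) = 220 / (3 − 2) = 220 ms/bit
  a = 805 − 220 × 2 = 365 ms
Then RT(32) = 365 + 220 × log₂ 32 = 365 + 220 × 5 ≈ 1465.000 ms.

1465 ms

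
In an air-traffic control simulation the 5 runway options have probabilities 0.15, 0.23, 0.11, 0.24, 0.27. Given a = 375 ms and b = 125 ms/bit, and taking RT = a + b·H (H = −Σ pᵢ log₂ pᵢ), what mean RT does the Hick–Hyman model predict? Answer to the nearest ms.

657 ms

Entropy contributions −pᵢ log₂ pᵢ: 0.4105, 0.4877, 0.3503, 0.4941, 0.5100; sum H = 2.2527 bits.
RT = a + bH = 375 + 125·2.2527 = 656.58 ms.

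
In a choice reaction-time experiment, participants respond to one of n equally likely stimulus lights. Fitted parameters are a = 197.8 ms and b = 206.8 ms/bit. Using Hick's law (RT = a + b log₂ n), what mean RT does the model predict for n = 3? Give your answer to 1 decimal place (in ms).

525.6 ms

log₂(3) = 1.5850 bits, so RT = 197.8 + 206.8 × 1.5850 ≈ 525.570 ms.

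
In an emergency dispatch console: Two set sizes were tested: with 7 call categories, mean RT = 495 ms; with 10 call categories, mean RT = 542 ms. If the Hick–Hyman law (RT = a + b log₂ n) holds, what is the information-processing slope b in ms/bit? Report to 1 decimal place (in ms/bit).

91.3 ms/bit

b = (RT₂ − RT₁)/(log₂ n₂ − log₂ n₁) = (542 − 495)/(3.3219 − 2.8074) = 91.338 ms/bit.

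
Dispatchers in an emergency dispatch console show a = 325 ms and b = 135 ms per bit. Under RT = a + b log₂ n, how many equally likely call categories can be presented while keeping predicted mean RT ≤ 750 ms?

Set 325 + 135·log₂ n ≤ 750 → log₂ n ≤ (750 − 325)/135 = 3.1481.
So n ≤ 2^3.1481 = 8.865; the largest integer n is 8.

8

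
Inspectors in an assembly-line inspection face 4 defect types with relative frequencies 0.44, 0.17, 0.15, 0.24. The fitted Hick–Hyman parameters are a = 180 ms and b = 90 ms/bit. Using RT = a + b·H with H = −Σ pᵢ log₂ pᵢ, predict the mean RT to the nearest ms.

347 ms

H = 0.44·log₂(1/0.44) + 0.17·log₂(1/0.17) + 0.15·log₂(1/0.15) + 0.24·log₂(1/0.24) = 1.8604 bits.
RT = 180 + 90 × 1.8604 = 347.44 ms.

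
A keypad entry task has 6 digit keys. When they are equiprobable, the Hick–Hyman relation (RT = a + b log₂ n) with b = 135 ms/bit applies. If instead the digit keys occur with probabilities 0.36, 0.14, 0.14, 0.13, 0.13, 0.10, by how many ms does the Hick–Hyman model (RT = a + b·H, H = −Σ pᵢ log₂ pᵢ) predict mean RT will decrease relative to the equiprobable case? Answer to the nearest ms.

22 ms

Equiprobable entropy H₀ = log₂ 6 = 2.5850 bits.
Skewed entropy H = −Σ pᵢ log₂ pᵢ = 2.4223 bits.
ΔRT = b·(H₀ − H) = 135 × 0.1626 = 21.96 ms.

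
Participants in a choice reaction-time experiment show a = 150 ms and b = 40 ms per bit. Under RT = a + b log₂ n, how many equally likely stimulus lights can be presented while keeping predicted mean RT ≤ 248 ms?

40·log₂ n ≤ 248 − 150 = 98, giving log₂ n ≤ 2.4500 and n ≤ 5.464. The largest whole number is 5.

5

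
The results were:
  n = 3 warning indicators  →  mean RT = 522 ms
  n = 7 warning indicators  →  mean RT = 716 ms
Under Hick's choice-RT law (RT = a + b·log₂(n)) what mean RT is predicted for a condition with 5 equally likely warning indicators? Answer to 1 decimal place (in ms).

639.0 ms

With log₂ n on the abscissa the relation is linear; from the two conditions:
  b = (716 − 522) / (log₂ 7 − log₂ 3) = 194 / (2.8074 − 1.5850) = 158.705 ms/bit
  a = 522 − 158.705 × 1.5850 = 270.458 ms
Then RT(5) = 270.458 + 158.705 × log₂ 5 = 270.458 + 158.705 × 2.3219 ≈ 638.960 ms.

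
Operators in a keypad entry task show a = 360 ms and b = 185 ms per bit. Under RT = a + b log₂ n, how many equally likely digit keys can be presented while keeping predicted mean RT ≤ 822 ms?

Set 360 + 185·log₂ n ≤ 822 → log₂ n ≤ (822 − 360)/185 = 2.4973.
So n ≤ 2^2.4973 = 5.646; the largest integer n is 5.

5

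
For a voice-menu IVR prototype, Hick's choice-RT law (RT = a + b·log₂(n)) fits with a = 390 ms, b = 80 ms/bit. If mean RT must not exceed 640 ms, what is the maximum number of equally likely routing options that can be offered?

80·log₂ n ≤ 640 − 390 = 250, giving log₂ n ≤ 3.1250 and n ≤ 8.724. The largest whole number is 8.

8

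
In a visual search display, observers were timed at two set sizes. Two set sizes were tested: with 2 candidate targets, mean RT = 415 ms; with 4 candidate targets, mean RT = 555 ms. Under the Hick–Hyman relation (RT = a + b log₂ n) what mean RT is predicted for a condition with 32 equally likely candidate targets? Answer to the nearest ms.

975 ms

Solve the two-equation system in a and b:
  b = (555 − 415) / (log₂ 4 − log₂ 2) = 140 / (2 − 1) = 140 ms/bit
  a = 415 − 140 × 1 = 275 ms
Then RT(32) = 275 + 140 × log₂ 32 = 275 + 140 × 5 ≈ 975.000 ms.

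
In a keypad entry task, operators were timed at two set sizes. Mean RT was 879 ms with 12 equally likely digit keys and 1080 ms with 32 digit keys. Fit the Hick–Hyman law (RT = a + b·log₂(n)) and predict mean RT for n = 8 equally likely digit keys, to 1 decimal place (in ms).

795.9 ms

RT is linear in log₂ n, so two points fix the line:
  b = (1080 − 879) / (log₂ 32 − log₂ 12) = 201 / (5 − 3.5850) = 142.046 ms/bit
  a = 879 − 142.046 × 3.5850 = 369.771 ms
Then RT(8) = 369.771 + 142.046 × log₂ 8 = 369.771 + 142.046 × 3 ≈ 795.909 ms.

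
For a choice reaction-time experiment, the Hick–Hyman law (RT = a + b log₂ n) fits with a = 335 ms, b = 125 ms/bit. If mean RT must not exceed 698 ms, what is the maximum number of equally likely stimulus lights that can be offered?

7

125·log₂ n ≤ 698 − 335 = 363, giving log₂ n ≤ 2.9040 and n ≤ 7.485. The largest whole number is 7.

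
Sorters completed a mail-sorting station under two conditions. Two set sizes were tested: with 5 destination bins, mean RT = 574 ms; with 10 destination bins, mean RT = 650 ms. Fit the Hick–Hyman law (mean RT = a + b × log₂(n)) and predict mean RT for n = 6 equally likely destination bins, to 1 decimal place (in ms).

594.0 ms

RT is linear in log₂ n, so two points fix the line:
  b = (650 − 574) / (log₂ 10 − log₂ 5) = 76 / (3.3219 − 2.3219) = 76.000 ms/bit
  a = 574 − 76.000 × 2.3219 = 397.533 ms
Then RT(6) = 397.533 + 76.000 × log₂ 6 = 397.533 + 76.000 × 2.5850 ≈ 593.991 ms.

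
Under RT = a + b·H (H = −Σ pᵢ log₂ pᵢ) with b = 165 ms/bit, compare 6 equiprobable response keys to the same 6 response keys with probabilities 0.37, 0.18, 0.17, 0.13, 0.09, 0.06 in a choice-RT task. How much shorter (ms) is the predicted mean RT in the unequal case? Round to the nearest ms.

39 ms

Equiprobable entropy H₀ = log₂ 6 = 2.5850 bits.
Skewed entropy H = −Σ pᵢ log₂ pᵢ = 2.3495 bits.
ΔRT = b·(H₀ − H) = 165 × 0.2355 = 38.86 ms.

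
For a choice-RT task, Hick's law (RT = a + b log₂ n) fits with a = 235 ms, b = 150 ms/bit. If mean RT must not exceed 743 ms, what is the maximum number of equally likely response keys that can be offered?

Information budget: (743 − 235)/150 = 3.3867 bits, so n ≤ 2^3.3867 = 10.459 → at most 10.

10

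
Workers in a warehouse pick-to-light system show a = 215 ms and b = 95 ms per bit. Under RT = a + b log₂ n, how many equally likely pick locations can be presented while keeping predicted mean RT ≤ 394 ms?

95·log₂ n ≤ 394 − 215 = 179, giving log₂ n ≤ 1.8842 and n ≤ 3.692. The largest whole number is 3.

3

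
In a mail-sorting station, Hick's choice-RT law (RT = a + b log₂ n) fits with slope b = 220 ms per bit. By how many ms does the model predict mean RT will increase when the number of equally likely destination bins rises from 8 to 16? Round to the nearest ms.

220 ms

The intercept a cancels: ΔRT = b·(log₂ n₂ − log₂ n₁) = b·log₂(n₂/n₁).
log₂(16) − log₂(8) = log₂(16/8) = log₂(2) = 1.
ΔRT = 220 × 1.0000 = 220.000 ms.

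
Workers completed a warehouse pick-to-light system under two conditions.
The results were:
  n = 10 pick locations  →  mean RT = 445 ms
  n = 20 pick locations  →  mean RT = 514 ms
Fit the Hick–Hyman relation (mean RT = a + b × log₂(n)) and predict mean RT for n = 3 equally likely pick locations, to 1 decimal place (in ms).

Fit slope and intercept:
  b = (514 − 445) / (log₂ 20 − log₂ 10) = 69 / (4.3219 − 3.3219) = 69.000 ms/bit
  a = 445 − 69.000 × 3.3219 = 215.787 ms
Then RT(3) = 215.787 + 69.000 × log₂ 3 = 215.787 + 69.000 × 1.5850 ≈ 325.149 ms.

325.1 ms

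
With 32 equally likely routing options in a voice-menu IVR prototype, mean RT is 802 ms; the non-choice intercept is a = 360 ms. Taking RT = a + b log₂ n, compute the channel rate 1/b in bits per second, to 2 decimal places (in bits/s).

11.31 bits/s

b = (802 − 360)/log₂ 32 = 442/5 = 88.400 ms per bit = 0.08840 s/bit; the reciprocal is 11.312 bits/s.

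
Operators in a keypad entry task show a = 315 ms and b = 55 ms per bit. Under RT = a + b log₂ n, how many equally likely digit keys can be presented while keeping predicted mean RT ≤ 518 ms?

12

Information budget: (518 − 315)/55 = 3.6909 bits, so n ≤ 2^3.6909 = 12.914 → at most 12.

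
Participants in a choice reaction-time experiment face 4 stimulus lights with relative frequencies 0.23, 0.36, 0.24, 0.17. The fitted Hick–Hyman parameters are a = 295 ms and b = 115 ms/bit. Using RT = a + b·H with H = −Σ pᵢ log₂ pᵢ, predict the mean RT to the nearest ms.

Entropy contributions −pᵢ log₂ pᵢ: 0.4877, 0.5306, 0.4941, 0.4346; sum H = 1.9470 bits.
RT = a + bH = 295 + 115·1.9470 = 518.91 ms.

519 ms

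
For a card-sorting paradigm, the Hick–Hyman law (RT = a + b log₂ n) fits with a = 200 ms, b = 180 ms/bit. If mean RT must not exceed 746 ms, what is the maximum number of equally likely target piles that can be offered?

8

Set 200 + 180·log₂ n ≤ 746 → log₂ n ≤ (746 − 200)/180 = 3.0333.
So n ≤ 2^3.0333 = 8.187; the largest integer n is 8.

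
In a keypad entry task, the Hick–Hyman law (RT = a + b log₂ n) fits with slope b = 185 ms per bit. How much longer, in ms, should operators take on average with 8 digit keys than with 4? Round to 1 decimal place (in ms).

The intercept a cancels: ΔRT = b·(log₂ n₂ − log₂ n₁) = b·log₂(n₂/n₁).
log₂(8) − log₂(4) = log₂(8/4) = log₂(2) = 1.
ΔRT = 185 × 1.0000 = 185.000 ms.

185.0 ms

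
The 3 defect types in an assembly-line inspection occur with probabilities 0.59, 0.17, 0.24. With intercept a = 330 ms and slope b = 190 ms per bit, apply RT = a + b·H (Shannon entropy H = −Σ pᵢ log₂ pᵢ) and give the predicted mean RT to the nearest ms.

592 ms

Entropy contributions −pᵢ log₂ pᵢ: 0.4491, 0.4346, 0.4941; sum H = 1.3778 bits.
RT = a + bH = 330 + 190·1.3778 = 591.79 ms.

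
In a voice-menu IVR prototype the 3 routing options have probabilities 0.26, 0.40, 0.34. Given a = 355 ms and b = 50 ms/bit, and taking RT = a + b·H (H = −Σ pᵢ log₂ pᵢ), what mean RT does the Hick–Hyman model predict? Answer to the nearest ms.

433 ms

H = 0.26·log₂(1/0.26) + 0.40·log₂(1/0.40) + 0.34·log₂(1/0.34) = 1.5632 bits.
RT = 355 + 50 × 1.5632 = 433.16 ms.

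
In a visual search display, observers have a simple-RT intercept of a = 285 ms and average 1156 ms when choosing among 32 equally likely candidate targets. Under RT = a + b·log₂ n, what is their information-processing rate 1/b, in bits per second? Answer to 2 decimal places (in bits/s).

b = (1156 − 285)/log₂ 32 = 871/5 = 174.200 ms per bit = 0.17420 s/bit; the reciprocal is 5.741 bits/s.

5.74 bits/s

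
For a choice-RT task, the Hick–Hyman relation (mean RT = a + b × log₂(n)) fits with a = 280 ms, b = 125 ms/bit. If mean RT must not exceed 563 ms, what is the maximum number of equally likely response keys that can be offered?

4

Information budget: (563 − 280)/125 = 2.2640 bits, so n ≤ 2^2.2640 = 4.803 → at most 4.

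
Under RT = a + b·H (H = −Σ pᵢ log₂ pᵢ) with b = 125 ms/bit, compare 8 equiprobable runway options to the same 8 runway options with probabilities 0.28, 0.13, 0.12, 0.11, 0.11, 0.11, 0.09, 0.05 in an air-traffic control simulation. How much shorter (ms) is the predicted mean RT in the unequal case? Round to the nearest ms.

20 ms

The RT saving is b·ΔH. Equiprobable H₀ = log₂(8) = 3.0000 bits; with the given probabilities H = 2.8435 bits.
b·(H₀ − H) = 125 × (3.0000 − 2.8435) = 19.56 ms.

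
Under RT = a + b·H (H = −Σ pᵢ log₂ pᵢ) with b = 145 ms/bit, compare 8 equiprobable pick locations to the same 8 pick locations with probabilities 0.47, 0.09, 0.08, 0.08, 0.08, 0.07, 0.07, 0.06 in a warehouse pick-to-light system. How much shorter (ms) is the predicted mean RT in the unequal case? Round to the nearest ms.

75 ms

Equiprobable entropy H₀ = log₂ 8 = 3.0000 bits.
Skewed entropy H = −Σ pᵢ log₂ pᵢ = 2.4798 bits.
ΔRT = b·(H₀ − H) = 145 × 0.5202 = 75.43 ms.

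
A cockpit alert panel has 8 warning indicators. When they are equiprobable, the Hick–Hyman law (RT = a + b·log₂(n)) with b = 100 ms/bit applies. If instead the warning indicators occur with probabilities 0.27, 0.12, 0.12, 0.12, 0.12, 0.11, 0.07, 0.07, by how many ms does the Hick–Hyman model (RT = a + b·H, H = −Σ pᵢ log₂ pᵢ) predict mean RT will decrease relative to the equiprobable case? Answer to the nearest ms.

The RT saving is b·ΔH. Equiprobable H₀ = log₂(8) = 3.0000 bits; with the given probabilities H = 2.8657 bits.
b·(H₀ − H) = 100 × (3.0000 − 2.8657) = 13.43 ms.

13 ms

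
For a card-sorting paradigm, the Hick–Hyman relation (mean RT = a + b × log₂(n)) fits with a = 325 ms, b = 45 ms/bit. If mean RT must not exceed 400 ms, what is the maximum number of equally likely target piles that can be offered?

Information budget: (400 − 325)/45 = 1.6667 bits, so n ≤ 2^1.6667 = 3.175 → at most 3.

3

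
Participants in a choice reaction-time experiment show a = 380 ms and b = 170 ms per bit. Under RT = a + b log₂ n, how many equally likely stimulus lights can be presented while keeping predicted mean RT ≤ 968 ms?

10

Set 380 + 170·log₂ n ≤ 968 → log₂ n ≤ (968 − 380)/170 = 3.4588.
So n ≤ 2^3.4588 = 10.995; the largest integer n is 10.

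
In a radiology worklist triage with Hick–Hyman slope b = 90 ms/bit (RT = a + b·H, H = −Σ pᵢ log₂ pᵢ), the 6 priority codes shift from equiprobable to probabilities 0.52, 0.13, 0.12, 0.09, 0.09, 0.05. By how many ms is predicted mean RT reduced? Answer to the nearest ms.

45 ms

Equiprobable entropy H₀ = log₂ 6 = 2.5850 bits.
Skewed entropy H = −Σ pᵢ log₂ pᵢ = 2.0817 bits.
ΔRT = b·(H₀ − H) = 90 × 0.5033 = 45.29 ms.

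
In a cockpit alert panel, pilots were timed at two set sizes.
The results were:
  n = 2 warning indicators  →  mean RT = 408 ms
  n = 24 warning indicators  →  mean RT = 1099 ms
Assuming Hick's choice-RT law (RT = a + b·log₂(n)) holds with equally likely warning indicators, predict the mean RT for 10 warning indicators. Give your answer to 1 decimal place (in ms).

Solve the two-equation system in a and b:
  b = (1099 − 408) / (log₂ 24 − log₂ 2) = 691 / (4.5850 − 1) = 192.750 ms/bit
  a = 408 − 192.750 × 1 = 215.250 ms
Then RT(10) = 215.250 + 192.750 × log₂ 10 = 215.250 + 192.750 × 3.3219 ≈ 855.551 ms.

855.6 ms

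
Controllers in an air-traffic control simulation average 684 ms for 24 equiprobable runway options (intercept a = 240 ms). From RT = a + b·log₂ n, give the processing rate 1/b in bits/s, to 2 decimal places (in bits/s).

10.33 bits/s

Choice component = 684 − 240 = 444 ms over log₂(24) = 4.5850 bits.
b = 444 / 4.5850 = 96.838 ms/bit, so 1/b = 10.326 bits/s.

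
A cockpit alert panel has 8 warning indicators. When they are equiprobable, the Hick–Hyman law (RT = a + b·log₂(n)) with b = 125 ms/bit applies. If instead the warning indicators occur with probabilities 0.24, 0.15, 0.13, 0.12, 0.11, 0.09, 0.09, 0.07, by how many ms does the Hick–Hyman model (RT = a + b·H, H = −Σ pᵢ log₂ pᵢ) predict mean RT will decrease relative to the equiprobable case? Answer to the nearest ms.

13 ms

The RT saving is b·ΔH. Equiprobable H₀ = log₂(8) = 3.0000 bits; with the given probabilities H = 2.8985 bits.
b·(H₀ − H) = 125 × (3.0000 − 2.8985) = 12.68 ms.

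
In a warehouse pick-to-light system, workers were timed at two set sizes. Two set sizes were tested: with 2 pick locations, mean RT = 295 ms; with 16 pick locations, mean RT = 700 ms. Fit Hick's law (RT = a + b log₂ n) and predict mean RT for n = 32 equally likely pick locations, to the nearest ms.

With log₂ n on the abscissa the relation is linear; from the two conditions:
  b = (700 − 295) / (log₂ 16 − log₂ 2) = 405 / (4 − 1) = 135 ms/bit
  a = 295 − 135 × 1 = 160 ms
Then RT(32) = 160 + 135 × log₂ 32 = 160 + 135 × 5 ≈ 835.000 ms.

835 ms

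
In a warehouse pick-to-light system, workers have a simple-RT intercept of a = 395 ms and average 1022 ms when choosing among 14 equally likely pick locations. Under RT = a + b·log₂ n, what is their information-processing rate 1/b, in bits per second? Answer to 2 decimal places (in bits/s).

b = (1022 − 395)/log₂ 14 = 627/3.8074 = 164.681 ms per bit = 0.16468 s/bit; the reciprocal is 6.072 bits/s.

6.07 bits/s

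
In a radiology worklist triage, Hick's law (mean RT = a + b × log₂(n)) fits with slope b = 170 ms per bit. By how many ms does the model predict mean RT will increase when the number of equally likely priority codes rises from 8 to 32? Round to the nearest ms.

Only the slope matters, since a is common to both: ΔRT = b·log₂(n₂/n₁).
log₂(32) − log₂(8) = log₂(32/8) = log₂(4) = 2.
ΔRT = 170 × 2.0000 = 340.000 ms.

340 ms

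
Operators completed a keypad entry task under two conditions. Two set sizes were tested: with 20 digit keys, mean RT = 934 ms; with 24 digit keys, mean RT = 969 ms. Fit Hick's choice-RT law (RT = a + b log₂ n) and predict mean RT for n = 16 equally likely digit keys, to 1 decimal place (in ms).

891.2 ms

Fit slope and intercept:
  b = (969 − 934) / (log₂ 24 − log₂ 20) = 35 / (4.5850 − 4.3219) = 133.062 ms/bit
  a = 934 − 133.062 × 4.3219 = 358.914 ms
Then RT(16) = 358.914 + 133.062 × log₂ 16 = 358.914 + 133.062 × 4 ≈ 891.163 ms.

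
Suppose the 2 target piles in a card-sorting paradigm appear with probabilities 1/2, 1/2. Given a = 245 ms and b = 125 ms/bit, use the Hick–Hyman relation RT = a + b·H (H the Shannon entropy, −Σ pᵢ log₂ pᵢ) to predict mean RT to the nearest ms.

370 ms

H = −Σ pᵢ log₂ pᵢ = 0.5·1 + 0.5·1 = 1.000 bits.
RT = 245 + 125 × 1.000 = 370.00 ms.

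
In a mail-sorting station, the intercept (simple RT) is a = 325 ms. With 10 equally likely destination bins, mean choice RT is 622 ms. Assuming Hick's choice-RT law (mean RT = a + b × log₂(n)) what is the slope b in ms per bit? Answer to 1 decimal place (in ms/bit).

10 alternatives carry log₂ 10 = 3.3219 bits; the choice cost is 622 − 325 = 297 ms, so b = 297/3.3219 = 89.406 ms/bit.

89.4 ms/bit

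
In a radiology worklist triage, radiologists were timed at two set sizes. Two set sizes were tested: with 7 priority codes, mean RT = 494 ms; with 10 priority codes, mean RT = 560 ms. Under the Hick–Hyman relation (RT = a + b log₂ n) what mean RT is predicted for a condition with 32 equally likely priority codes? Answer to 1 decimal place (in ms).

RT is linear in log₂ n, so two points fix the line:
  b = (560 − 494) / (log₂ 10 − log₂ 7) = 66 / (3.3219 − 2.8074) = 128.262 ms/bit
  a = 494 − 128.262 × 2.8074 = 133.924 ms
Then RT(32) = 133.924 + 128.262 × log₂ 32 = 133.924 + 128.262 × 5 ≈ 775.232 ms.

775.2 ms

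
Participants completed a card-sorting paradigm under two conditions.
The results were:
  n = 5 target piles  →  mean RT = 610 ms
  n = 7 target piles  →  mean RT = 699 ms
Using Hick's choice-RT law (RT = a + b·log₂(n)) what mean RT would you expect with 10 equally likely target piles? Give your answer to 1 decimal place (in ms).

RT is linear in log₂ n, so two points fix the line:
  b = (699 − 610) / (log₂ 7 − log₂ 5) = 89 / (2.8074 − 2.3219) = 183.344 ms/bit
  a = 610 − 183.344 × 2.3219 = 184.289 ms
Then RT(10) = 184.289 + 183.344 × log₂ 10 = 184.289 + 183.344 × 3.3219 ≈ 793.344 ms.

793.3 ms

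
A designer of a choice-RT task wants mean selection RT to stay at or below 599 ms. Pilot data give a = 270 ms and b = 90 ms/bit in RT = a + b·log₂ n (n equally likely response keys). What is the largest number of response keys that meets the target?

Information budget: (599 − 270)/90 = 3.6556 bits, so n ≤ 2^3.6556 = 12.602 → at most 12.

12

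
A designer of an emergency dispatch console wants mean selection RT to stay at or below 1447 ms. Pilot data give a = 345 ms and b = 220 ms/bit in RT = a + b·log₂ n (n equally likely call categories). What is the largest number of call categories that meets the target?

32

Set 345 + 220·log₂ n ≤ 1447 → log₂ n ≤ (1447 − 345)/220 = 5.0091.
So n ≤ 2^5.0091 = 32.202; the largest integer n is 32.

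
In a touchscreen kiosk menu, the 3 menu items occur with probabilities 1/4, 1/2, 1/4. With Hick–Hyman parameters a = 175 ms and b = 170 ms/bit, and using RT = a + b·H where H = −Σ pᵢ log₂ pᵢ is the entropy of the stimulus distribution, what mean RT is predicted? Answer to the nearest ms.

H = −Σ pᵢ log₂ pᵢ = 0.25·2 + 0.5·1 + 0.25·2 = 1.500 bits.
RT = 175 + 170 × 1.500 = 430.00 ms.

430 ms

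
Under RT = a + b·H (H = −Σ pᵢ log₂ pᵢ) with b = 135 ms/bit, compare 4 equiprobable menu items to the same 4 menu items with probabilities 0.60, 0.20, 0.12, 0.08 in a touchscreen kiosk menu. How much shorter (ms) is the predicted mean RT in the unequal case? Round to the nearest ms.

The RT saving is b·ΔH. Equiprobable H₀ = log₂(4) = 2.0000 bits; with the given probabilities H = 1.5651 bits.
b·(H₀ − H) = 135 × (2.0000 − 1.5651) = 58.71 ms.

59 ms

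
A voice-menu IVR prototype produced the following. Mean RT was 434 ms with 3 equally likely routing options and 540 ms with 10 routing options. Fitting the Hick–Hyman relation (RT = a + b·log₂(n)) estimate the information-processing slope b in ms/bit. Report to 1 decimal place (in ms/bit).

The slope on a log₂ axis is (540 − 434) / (3.3219 − 1.5850) = 61.026 ms/bit.

61.0 ms/bit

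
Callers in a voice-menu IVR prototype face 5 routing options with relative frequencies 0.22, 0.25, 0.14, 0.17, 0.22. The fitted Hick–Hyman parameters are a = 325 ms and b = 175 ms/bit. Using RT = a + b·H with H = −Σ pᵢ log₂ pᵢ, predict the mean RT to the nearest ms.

H = 0.22·log₂(1/0.22) + 0.25·log₂(1/0.25) + 0.14·log₂(1/0.14) + 0.17·log₂(1/0.17) + 0.22·log₂(1/0.22) = 2.2928 bits.
RT = 325 + 175 × 2.2928 = 726.25 ms.

726 ms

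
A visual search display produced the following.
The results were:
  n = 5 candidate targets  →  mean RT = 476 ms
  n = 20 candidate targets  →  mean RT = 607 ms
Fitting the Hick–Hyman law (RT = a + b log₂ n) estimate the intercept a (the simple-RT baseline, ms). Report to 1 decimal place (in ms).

323.9 ms

b = (RT₂ − RT₁)/(log₂ n₂ − log₂ n₁) = (607 − 476)/(4.3219 − 2.3219) = 65.500 ms/bit.
a = RT₁ − b·log₂ n₁ = 476 − 65.500 × 2.3219 = 323.914 ms.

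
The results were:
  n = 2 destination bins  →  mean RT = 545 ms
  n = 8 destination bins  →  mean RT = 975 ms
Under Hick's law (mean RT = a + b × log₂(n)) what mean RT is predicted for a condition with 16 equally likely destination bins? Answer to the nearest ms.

1190 ms

Fit slope and intercept:
  b = (975 − 545) / (log₂ 8 − log₂ 2) = 430 / (3 − 1) = 215 ms/bit
  a = 545 − 215 × 1 = 330 ms
Then RT(16) = 330 + 215 × log₂ 16 = 330 + 215 × 4 ≈ 1190.000 ms.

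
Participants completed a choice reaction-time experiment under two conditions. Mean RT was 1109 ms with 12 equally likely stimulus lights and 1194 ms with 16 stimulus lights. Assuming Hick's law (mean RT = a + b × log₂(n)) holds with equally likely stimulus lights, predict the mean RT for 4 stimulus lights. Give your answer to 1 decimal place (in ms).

Fit slope and intercept:
  b = (1194 − 1109) / (log₂ 16 − log₂ 12) = 85 / (4 − 3.5850) = 204.801 ms/bit
  a = 1109 − 204.801 × 3.5850 = 374.797 ms
Then RT(4) = 374.797 + 204.801 × log₂ 4 = 374.797 + 204.801 × 2 ≈ 784.398 ms.

784.4 ms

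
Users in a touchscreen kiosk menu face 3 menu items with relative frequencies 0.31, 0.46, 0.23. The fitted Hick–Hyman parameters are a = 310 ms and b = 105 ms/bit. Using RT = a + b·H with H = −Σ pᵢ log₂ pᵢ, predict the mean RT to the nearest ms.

Entropy contributions −pᵢ log₂ pᵢ: 0.5238, 0.5153, 0.4877; sum H = 1.5268 bits.
RT = a + bH = 310 + 105·1.5268 = 470.31 ms.

470 ms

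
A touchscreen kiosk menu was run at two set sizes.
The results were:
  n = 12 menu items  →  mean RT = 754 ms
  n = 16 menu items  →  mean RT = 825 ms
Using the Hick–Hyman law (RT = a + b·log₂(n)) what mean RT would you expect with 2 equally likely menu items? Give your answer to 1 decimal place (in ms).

311.8 ms

With log₂ n on the abscissa the relation is linear; from the two conditions:
  b = (825 − 754) / (log₂ 16 − log₂ 12) = 71 / (4 − 3.5850) = 171.069 ms/bit
  a = 754 − 171.069 × 3.5850 = 140.724 ms
Then RT(2) = 140.724 + 171.069 × log₂ 2 = 140.724 + 171.069 × 1 ≈ 311.793 ms.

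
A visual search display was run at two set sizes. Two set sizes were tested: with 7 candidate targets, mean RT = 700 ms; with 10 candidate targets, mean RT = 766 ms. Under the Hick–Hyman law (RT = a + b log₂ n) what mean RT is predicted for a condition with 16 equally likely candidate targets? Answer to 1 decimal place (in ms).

853.0 ms

Solve the two-equation system in a and b:
  b = (766 − 700) / (log₂ 10 − log₂ 7) = 66 / (3.3219 − 2.8074) = 128.262 ms/bit
  a = 700 − 128.262 × 2.8074 = 339.924 ms
Then RT(16) = 339.924 + 128.262 × log₂ 16 = 339.924 + 128.262 × 4 ≈ 852.971 ms.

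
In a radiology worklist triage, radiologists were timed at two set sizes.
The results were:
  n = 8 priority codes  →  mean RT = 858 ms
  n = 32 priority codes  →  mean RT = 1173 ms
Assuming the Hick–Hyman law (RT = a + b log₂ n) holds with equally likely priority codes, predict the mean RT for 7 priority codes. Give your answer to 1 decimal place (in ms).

827.7 ms

With log₂ n on the abscissa the relation is linear; from the two conditions:
  b = (1173 − 858) / (log₂ 32 − log₂ 8) = 315 / (5 − 3) = 157.500 ms/bit
  a = 858 − 157.500 × 3 = 385.500 ms
Then RT(7) = 385.500 + 157.500 × log₂ 7 = 385.500 + 157.500 × 2.8074 ≈ 827.658 ms.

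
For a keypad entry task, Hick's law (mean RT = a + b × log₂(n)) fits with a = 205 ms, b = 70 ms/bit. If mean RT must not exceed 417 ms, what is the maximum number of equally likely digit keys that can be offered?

8

70·log₂ n ≤ 417 − 205 = 212, giving log₂ n ≤ 3.0286 and n ≤ 8.160. The largest whole number is 8.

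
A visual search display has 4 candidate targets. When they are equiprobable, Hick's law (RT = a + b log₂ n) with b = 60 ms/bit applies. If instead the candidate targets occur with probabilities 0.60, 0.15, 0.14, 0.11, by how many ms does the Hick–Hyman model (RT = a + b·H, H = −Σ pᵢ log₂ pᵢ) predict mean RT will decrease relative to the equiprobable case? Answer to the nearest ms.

Equiprobable entropy H₀ = log₂ 4 = 2.0000 bits.
Skewed entropy H = −Σ pᵢ log₂ pᵢ = 1.6001 bits.
ΔRT = b·(H₀ − H) = 60 × 0.3999 = 23.99 ms.

24 ms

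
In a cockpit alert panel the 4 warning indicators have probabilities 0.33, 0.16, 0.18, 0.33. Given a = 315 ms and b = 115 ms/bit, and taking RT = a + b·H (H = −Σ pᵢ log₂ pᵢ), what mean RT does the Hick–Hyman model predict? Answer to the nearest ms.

H = 0.33·log₂(1/0.33) + 0.16·log₂(1/0.16) + 0.18·log₂(1/0.18) + 0.33·log₂(1/0.33) = 1.9240 bits.
RT = 315 + 115 × 1.9240 = 536.26 ms.

536 ms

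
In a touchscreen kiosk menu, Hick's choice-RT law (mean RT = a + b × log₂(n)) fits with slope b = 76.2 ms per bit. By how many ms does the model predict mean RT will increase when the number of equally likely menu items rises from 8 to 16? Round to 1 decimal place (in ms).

The intercept a cancels: ΔRT = b·(log₂ n₂ − log₂ n₁) = b·log₂(n₂/n₁).
log₂(16) − log₂(8) = log₂(16/8) = log₂(2) = 1.
ΔRT = 76.2 × 1.0000 = 76.200 ms.

76.2 ms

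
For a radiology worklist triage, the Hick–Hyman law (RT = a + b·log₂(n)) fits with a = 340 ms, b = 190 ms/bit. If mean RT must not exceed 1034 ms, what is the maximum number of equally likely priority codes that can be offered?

Set 340 + 190·log₂ n ≤ 1034 → log₂ n ≤ (1034 − 340)/190 = 3.6526.
So n ≤ 2^3.6526 = 12.576; the largest integer n is 12.

12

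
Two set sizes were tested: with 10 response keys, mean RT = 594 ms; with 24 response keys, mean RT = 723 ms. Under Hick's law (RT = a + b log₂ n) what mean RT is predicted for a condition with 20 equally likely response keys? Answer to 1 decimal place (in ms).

696.1 ms

Fit slope and intercept:
  b = (723 − 594) / (log₂ 24 − log₂ 10) = 129 / (4.5850 − 3.3219) = 102.135 ms/bit
  a = 594 − 102.135 × 3.3219 = 254.715 ms
Then RT(20) = 254.715 + 102.135 × log₂ 20 = 254.715 + 102.135 × 4.3219 ≈ 696.135 ms.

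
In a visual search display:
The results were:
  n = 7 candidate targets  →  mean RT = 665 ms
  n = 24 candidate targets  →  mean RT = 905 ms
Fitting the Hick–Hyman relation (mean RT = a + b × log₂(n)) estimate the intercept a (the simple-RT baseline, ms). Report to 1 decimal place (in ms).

Slope: b = (905 − 665) / (log₂ 24 − log₂ 7) = 240/1.7776 = 135.013 ms/bit.
Intercept: a = 665 − 135.013·log₂(7) = 285.971 ms.

286.0 ms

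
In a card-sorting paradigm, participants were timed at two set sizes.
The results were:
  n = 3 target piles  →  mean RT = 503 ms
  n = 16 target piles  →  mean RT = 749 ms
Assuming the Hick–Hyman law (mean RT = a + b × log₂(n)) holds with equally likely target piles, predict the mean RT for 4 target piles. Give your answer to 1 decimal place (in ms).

545.3 ms

With log₂ n on the abscissa the relation is linear; from the two conditions:
  b = (749 − 503) / (log₂ 16 − log₂ 3) = 246 / (4 − 1.5850) = 101.862 ms/bit
  a = 503 − 101.862 × 1.5850 = 341.553 ms
Then RT(4) = 341.553 + 101.862 × log₂ 4 = 341.553 + 101.862 × 2 ≈ 545.276 ms.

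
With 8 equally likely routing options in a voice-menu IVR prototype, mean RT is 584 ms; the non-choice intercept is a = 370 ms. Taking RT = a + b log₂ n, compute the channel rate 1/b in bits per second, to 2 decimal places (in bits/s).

Choice component = 584 − 370 = 214 ms over log₂(8) = 3 bits.
b = 214 / 3 = 71.333 ms/bit, so 1/b = 14.019 bits/s.

14.02 bits/s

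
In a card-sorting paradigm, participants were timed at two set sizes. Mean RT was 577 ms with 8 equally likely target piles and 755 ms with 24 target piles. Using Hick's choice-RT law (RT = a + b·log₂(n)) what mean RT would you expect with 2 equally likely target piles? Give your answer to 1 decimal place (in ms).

With log₂ n on the abscissa the relation is linear; from the two conditions:
  b = (755 − 577) / (log₂ 24 − log₂ 8) = 178 / (4.5850 − 3) = 112.305 ms/bit
  a = 577 − 112.305 × 3 = 240.084 ms
Then RT(2) = 240.084 + 112.305 × log₂ 2 = 240.084 + 112.305 × 1 ≈ 352.389 ms.

352.4 ms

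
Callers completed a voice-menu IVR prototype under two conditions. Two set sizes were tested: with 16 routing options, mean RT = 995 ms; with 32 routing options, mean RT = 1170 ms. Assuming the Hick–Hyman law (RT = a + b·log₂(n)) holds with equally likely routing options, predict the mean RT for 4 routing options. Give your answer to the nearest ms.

645 ms

With log₂ n on the abscissa the relation is linear; from the two conditions:
  b = (1170 − 995) / (log₂ 32 − log₂ 16) = 175 / (5 − 4) = 175 ms/bit
  a = 995 − 175 × 4 = 295 ms
Then RT(4) = 295 + 175 × log₂ 4 = 295 + 175 × 2 ≈ 645.000 ms.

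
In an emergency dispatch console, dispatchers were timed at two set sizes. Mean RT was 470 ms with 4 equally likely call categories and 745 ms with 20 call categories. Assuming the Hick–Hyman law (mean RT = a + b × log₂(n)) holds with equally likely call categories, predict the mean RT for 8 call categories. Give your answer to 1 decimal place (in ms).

RT is linear in log₂ n, so two points fix the line:
  b = (745 − 470) / (log₂ 20 − log₂ 4) = 275 / (4.3219 − 2) = 118.436 ms/bit
  a = 470 − 118.436 × 2 = 233.128 ms
Then RT(8) = 233.128 + 118.436 × log₂ 8 = 233.128 + 118.436 × 3 ≈ 588.436 ms.

588.4 ms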